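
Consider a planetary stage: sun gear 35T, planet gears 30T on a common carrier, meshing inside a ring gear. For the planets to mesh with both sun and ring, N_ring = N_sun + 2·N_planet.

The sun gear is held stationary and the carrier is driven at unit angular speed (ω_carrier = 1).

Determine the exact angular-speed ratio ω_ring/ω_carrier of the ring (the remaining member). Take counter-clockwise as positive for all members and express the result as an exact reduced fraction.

26/19

N_ring = 35 + 2·30 = 95
35(ω_s−ω_c) = −95(ω_r−ω_c),  ω_s=0, ω_c=1
ω_r = 1 − (35/95)(0−1) = 26/19
ω_r/ω_c = 26/19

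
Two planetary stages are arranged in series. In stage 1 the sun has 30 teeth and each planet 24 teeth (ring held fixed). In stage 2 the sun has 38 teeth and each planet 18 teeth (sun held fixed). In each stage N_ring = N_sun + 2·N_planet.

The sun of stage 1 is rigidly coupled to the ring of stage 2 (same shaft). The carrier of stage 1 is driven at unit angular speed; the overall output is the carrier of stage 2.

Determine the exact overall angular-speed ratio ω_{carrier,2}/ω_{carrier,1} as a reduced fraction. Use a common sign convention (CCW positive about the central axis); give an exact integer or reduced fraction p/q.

Stage 1: N_ring = 30 + 2·24 = 78
Stage 1: 30(ω_s−ω_c) = −78(ω_r−ω_c),  ω_r=0, ω_c=1
Stage 1: ω_s = 1 − (78/30)(0−1) = 18/5
  ⇒ ω_s¹/ω_c¹ = 18/5
Stage 2: N_ring = 38 + 2·18 = 74
Stage 2: 38(ω_s−ω_c) = −74(ω_r−ω_c),  ω_s=0, ω_r=1
Stage 2: 38(0−ω_c) = −74(1−ω_c)  ⇒  112ω_c = 74  ⇒  ω_c = 37/56
  ⇒ ω_c²/ω_r² = 37/56
Coupling ω_r² = ω_s¹ ⇒ overall = 18/5 × 37/56 = 333/140

333/140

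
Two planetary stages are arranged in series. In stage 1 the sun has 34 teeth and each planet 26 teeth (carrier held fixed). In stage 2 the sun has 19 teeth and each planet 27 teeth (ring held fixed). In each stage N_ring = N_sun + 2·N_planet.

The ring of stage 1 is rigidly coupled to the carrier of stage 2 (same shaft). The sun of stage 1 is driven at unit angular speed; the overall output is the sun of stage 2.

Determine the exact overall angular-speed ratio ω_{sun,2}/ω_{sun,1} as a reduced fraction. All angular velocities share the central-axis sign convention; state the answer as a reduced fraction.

Stage 1: N_ring = 34 + 2·26 = 86
Stage 1: 34(ω_s−ω_c) = −86(ω_r−ω_c),  ω_c=0, ω_s=1
Stage 1: ω_r = 0 − (34/86)(1−0) = -17/43
  ⇒ ω_r¹/ω_s¹ = -17/43
Stage 2: N_ring = 19 + 2·27 = 73
Stage 2: 19(ω_s−ω_c) = −73(ω_r−ω_c),  ω_r=0, ω_c=1
Stage 2: ω_s = 1 − (73/19)(0−1) = 92/19
  ⇒ ω_s²/ω_c² = 92/19
Coupling ω_c² = ω_r¹ ⇒ overall = -17/43 × 92/19 = -1564/817

-1564/817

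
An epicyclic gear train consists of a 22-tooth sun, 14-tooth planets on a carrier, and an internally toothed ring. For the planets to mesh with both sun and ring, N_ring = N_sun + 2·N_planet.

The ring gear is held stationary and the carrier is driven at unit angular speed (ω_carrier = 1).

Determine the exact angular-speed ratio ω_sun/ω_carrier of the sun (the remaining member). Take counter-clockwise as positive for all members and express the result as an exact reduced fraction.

36/11

N_ring = 22 + 2·14 = 50
22(ω_s−ω_c) = −50(ω_r−ω_c),  ω_r=0, ω_c=1
ω_s = 1 − (50/22)(0−1) = 36/11
ω_s/ω_c = 36/11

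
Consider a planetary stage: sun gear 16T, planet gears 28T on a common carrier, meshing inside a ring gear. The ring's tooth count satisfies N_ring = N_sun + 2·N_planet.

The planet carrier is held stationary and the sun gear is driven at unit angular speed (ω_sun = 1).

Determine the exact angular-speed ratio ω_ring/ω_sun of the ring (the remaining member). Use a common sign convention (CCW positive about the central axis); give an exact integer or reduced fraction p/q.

N_ring = 16 + 2·28 = 72
16(ω_s−ω_c) = −72(ω_r−ω_c),  ω_c=0, ω_s=1
ω_r = 0 − (16/72)(1−0) = -2/9
ω_r/ω_s = -2/9

-2/9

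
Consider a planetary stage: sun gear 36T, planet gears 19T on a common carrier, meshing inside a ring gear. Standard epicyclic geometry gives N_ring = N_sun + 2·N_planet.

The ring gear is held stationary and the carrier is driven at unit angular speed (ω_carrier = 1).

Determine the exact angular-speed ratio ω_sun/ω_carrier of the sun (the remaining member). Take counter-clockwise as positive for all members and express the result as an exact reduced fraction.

55/18

N_ring = 36 + 2·19 = 74
36(ω_s−ω_c) = −74(ω_r−ω_c),  ω_r=0, ω_c=1
ω_s = 1 − (74/36)(0−1) = 55/18
ω_s/ω_c = 55/18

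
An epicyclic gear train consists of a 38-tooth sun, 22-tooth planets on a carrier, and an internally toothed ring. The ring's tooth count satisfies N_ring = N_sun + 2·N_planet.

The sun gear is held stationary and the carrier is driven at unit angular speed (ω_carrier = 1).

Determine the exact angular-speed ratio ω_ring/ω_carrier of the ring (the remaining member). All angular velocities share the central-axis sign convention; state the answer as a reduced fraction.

60/41

N_ring = 38 + 2·22 = 82
38(ω_s−ω_c) = −82(ω_r−ω_c),  ω_s=0, ω_c=1
ω_r = 1 − (38/82)(0−1) = 60/41
ω_r/ω_c = 60/41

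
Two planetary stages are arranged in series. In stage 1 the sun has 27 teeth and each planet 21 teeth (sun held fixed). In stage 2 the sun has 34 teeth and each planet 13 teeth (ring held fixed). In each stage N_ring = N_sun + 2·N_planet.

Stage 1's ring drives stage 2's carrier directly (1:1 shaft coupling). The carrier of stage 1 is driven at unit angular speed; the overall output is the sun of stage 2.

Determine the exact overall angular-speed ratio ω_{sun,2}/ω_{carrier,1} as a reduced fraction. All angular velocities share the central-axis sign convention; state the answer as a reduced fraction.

Stage 1: N_ring = 27 + 2·21 = 69
Stage 1: 27(ω_s−ω_c) = −69(ω_r−ω_c),  ω_s=0, ω_c=1
Stage 1: ω_r = 1 − (27/69)(0−1) = 32/23
  ⇒ ω_r¹/ω_c¹ = 32/23
Stage 2: N_ring = 34 + 2·13 = 60
Stage 2: 34(ω_s−ω_c) = −60(ω_r−ω_c),  ω_r=0, ω_c=1
Stage 2: ω_s = 1 − (60/34)(0−1) = 47/17
  ⇒ ω_s²/ω_c² = 47/17
Coupling ω_c² = ω_r¹ ⇒ overall = 32/23 × 47/17 = 1504/391

1504/391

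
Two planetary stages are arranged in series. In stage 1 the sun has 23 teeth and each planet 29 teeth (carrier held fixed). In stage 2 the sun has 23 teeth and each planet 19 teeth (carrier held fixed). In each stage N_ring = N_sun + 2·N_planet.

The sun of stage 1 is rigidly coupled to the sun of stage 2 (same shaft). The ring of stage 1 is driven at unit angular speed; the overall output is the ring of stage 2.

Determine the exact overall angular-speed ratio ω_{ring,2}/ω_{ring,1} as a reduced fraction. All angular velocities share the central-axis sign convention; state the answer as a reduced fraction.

81/61

Stage 1: N_ring = 23 + 2·29 = 81
Stage 1: 23(ω_s−ω_c) = −81(ω_r−ω_c),  ω_c=0, ω_r=1
Stage 1: ω_s = 0 − (81/23)(1−0) = -81/23
  ⇒ ω_s¹/ω_r¹ = -81/23
Stage 2: N_ring = 23 + 2·19 = 61
Stage 2: 23(ω_s−ω_c) = −61(ω_r−ω_c),  ω_c=0, ω_s=1
Stage 2: ω_r = 0 − (23/61)(1−0) = -23/61
  ⇒ ω_r²/ω_s² = -23/61
Coupling ω_s² = ω_s¹ ⇒ overall = -81/23 × -23/61 = 81/61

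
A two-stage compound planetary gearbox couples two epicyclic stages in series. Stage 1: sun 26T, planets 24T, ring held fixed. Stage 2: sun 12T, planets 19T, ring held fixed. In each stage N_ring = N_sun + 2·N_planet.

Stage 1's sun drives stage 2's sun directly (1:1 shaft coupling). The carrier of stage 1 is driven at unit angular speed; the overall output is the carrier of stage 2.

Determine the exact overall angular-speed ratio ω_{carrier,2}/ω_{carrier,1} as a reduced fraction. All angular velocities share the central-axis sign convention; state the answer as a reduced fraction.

300/403

Stage 1: N_ring = 26 + 2·24 = 74
Stage 1: 26(ω_s−ω_c) = −74(ω_r−ω_c),  ω_r=0, ω_c=1
Stage 1: ω_s = 1 − (74/26)(0−1) = 50/13
  ⇒ ω_s¹/ω_c¹ = 50/13
Stage 2: N_ring = 12 + 2·19 = 50
Stage 2: 12(ω_s−ω_c) = −50(ω_r−ω_c),  ω_r=0, ω_s=1
Stage 2: 12(1−ω_c) = −50(0−ω_c)  ⇒  62ω_c = 12  ⇒  ω_c = 6/31
  ⇒ ω_c²/ω_s² = 6/31
Coupling ω_s² = ω_s¹ ⇒ overall = 50/13 × 6/31 = 300/403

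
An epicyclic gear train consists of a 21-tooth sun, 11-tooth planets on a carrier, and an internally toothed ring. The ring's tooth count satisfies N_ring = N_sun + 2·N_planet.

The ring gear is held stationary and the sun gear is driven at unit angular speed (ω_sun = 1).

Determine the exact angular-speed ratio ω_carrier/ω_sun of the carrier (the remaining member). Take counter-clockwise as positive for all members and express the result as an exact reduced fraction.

21/64

N_ring = 21 + 2·11 = 43
21(ω_s−ω_c) = −43(ω_r−ω_c),  ω_r=0, ω_s=1
21(1−ω_c) = −43(0−ω_c)  ⇒  64ω_c = 21  ⇒  ω_c = 21/64
ω_c/ω_s = 21/64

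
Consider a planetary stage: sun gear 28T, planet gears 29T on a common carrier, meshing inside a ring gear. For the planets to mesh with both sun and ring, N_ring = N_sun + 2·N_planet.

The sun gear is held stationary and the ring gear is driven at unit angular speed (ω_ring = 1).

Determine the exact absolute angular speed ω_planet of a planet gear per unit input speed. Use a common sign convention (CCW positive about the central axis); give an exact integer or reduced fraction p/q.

N_ring = 28 + 2·29 = 86
28(ω_s−ω_c) = −86(ω_r−ω_c),  ω_s=0, ω_r=1
28(0−ω_c) = −86(1−ω_c)  ⇒  114ω_c = 86  ⇒  ω_c = 43/57
sun–planet: 28·(0−43/57) = −29·(ω_p−ω_c)  ⇒  ω_p−ω_c = −(28/29)·(-43/57) = 1204/1653
ω_p = 43/57 + 1204/1653 = 43/29

43/29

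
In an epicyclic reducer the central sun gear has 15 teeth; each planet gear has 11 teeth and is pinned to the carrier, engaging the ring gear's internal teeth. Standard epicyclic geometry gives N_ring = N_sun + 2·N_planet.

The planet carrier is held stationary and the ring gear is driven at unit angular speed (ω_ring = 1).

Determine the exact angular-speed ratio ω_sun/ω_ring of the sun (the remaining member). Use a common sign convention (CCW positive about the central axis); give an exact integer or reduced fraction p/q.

N_ring = 15 + 2·11 = 37
15(ω_s−ω_c) = −37(ω_r−ω_c),  ω_c=0, ω_r=1
ω_s = 0 − (37/15)(1−0) = -37/15
ω_s/ω_r = -37/15

-37/15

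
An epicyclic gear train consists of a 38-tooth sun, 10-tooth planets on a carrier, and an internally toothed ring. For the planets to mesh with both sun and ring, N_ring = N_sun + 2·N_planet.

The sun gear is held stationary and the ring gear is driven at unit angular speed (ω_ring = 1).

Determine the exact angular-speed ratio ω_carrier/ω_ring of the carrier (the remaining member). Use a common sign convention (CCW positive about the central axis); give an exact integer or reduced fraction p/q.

29/48

N_ring = 38 + 2·10 = 58
38(ω_s−ω_c) = −58(ω_r−ω_c),  ω_s=0, ω_r=1
38(0−ω_c) = −58(1−ω_c)  ⇒  96ω_c = 58  ⇒  ω_c = 29/48
ω_c/ω_r = 29/48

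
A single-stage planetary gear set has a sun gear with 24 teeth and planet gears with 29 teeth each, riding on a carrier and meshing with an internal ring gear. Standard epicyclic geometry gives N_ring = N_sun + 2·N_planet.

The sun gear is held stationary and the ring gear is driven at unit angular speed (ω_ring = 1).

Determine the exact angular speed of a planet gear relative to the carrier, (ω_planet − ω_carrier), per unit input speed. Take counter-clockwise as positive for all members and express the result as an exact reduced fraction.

N_ring = 24 + 2·29 = 82
24(ω_s−ω_c) = −82(ω_r−ω_c),  ω_s=0, ω_r=1
24(0−ω_c) = −82(1−ω_c)  ⇒  106ω_c = 82  ⇒  ω_c = 41/53
sun–planet: 24·(0−41/53) = −29·(ω_p−ω_c)  ⇒  ω_p−ω_c = −(24/29)·(-41/53) = 984/1537

984/1537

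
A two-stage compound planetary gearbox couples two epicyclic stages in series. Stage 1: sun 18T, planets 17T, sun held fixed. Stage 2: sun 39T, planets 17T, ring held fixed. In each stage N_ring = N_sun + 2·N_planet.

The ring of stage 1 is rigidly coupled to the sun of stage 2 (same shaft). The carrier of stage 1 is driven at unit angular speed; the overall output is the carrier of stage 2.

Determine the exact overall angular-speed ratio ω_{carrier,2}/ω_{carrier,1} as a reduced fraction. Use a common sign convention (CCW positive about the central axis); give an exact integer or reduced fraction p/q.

15/32

Stage 1: N_ring = 18 + 2·17 = 52
Stage 1: 18(ω_s−ω_c) = −52(ω_r−ω_c),  ω_s=0, ω_c=1
Stage 1: ω_r = 1 − (18/52)(0−1) = 35/26
  ⇒ ω_r¹/ω_c¹ = 35/26
Stage 2: N_ring = 39 + 2·17 = 73
Stage 2: 39(ω_s−ω_c) = −73(ω_r−ω_c),  ω_r=0, ω_s=1
Stage 2: 39(1−ω_c) = −73(0−ω_c)  ⇒  112ω_c = 39  ⇒  ω_c = 39/112
  ⇒ ω_c²/ω_s² = 39/112
Coupling ω_s² = ω_r¹ ⇒ overall = 35/26 × 39/112 = 15/32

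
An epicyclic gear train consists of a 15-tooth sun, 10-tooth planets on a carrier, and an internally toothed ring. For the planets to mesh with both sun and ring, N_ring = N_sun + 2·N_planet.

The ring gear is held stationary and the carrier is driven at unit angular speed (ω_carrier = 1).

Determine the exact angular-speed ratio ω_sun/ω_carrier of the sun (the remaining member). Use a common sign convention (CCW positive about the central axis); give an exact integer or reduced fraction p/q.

10/3

N_ring = 15 + 2·10 = 35
15(ω_s−ω_c) = −35(ω_r−ω_c),  ω_r=0, ω_c=1
ω_s = 1 − (35/15)(0−1) = 10/3
ω_s/ω_c = 10/3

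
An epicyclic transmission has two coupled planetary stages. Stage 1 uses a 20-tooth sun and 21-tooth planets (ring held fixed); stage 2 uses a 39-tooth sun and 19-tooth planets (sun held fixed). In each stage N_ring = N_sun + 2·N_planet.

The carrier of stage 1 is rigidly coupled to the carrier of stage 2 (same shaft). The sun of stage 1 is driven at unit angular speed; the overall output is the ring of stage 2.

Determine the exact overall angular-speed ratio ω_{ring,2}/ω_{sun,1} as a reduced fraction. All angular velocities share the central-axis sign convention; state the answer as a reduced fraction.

Stage 1: N_ring = 20 + 2·21 = 62
Stage 1: 20(ω_s−ω_c) = −62(ω_r−ω_c),  ω_r=0, ω_s=1
Stage 1: 20(1−ω_c) = −62(0−ω_c)  ⇒  82ω_c = 20  ⇒  ω_c = 10/41
  ⇒ ω_c¹/ω_s¹ = 10/41
Stage 2: N_ring = 39 + 2·19 = 77
Stage 2: 39(ω_s−ω_c) = −77(ω_r−ω_c),  ω_s=0, ω_c=1
Stage 2: ω_r = 1 − (39/77)(0−1) = 116/77
  ⇒ ω_r²/ω_c² = 116/77
Coupling ω_c² = ω_c¹ ⇒ overall = 10/41 × 116/77 = 1160/3157

1160/3157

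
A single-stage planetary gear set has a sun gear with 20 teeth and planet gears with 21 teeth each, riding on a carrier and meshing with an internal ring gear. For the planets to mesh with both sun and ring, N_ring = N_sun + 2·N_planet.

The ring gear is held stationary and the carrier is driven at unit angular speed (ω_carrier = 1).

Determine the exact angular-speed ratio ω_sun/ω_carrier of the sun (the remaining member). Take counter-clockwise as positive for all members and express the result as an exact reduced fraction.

N_ring = 20 + 2·21 = 62
20(ω_s−ω_c) = −62(ω_r−ω_c),  ω_r=0, ω_c=1
ω_s = 1 − (62/20)(0−1) = 41/10
ω_s/ω_c = 41/10

41/10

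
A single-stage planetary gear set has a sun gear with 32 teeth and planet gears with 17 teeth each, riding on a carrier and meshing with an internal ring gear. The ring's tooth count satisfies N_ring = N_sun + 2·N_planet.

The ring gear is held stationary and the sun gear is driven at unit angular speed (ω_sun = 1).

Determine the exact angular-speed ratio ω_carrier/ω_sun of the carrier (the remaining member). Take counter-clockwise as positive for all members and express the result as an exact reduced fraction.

16/49

N_ring = 32 + 2·17 = 66
32(ω_s−ω_c) = −66(ω_r−ω_c),  ω_r=0, ω_s=1
32(1−ω_c) = −66(0−ω_c)  ⇒  98ω_c = 32  ⇒  ω_c = 16/49
ω_c/ω_s = 16/49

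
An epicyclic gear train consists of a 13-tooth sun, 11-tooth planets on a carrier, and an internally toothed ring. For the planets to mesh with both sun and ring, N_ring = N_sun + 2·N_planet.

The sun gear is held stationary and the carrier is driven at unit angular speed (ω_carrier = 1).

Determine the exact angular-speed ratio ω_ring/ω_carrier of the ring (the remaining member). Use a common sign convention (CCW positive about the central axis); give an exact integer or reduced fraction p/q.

48/35

N_ring = 13 + 2·11 = 35
13(ω_s−ω_c) = −35(ω_r−ω_c),  ω_s=0, ω_c=1
ω_r = 1 − (13/35)(0−1) = 48/35
ω_r/ω_c = 48/35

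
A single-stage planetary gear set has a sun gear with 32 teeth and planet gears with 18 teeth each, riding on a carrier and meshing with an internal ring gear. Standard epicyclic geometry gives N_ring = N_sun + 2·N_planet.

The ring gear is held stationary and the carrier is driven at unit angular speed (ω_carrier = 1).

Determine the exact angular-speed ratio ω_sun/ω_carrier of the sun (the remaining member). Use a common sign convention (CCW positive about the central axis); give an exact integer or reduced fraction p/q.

25/8

N_ring = 32 + 2·18 = 68
32(ω_s−ω_c) = −68(ω_r−ω_c),  ω_r=0, ω_c=1
ω_s = 1 − (68/32)(0−1) = 25/8
ω_s/ω_c = 25/8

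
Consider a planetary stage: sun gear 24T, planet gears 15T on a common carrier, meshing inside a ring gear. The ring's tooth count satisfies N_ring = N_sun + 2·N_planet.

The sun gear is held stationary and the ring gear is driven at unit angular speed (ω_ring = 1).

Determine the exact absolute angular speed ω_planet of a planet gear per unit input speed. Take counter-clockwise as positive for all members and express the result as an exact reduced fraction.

N_ring = 24 + 2·15 = 54
24(ω_s−ω_c) = −54(ω_r−ω_c),  ω_s=0, ω_r=1
24(0−ω_c) = −54(1−ω_c)  ⇒  78ω_c = 54  ⇒  ω_c = 9/13
sun–planet: 24·(0−9/13) = −15·(ω_p−ω_c)  ⇒  ω_p−ω_c = −(24/15)·(-9/13) = 72/65
ω_p = 9/13 + 72/65 = 9/5

9/5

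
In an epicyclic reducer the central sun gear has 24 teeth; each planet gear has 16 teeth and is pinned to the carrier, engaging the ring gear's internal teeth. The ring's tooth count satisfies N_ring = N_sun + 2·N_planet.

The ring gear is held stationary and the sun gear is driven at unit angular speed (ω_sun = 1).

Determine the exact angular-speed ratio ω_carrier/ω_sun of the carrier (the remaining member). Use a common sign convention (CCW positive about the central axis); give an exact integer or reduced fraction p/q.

3/10

N_ring = 24 + 2·16 = 56
24(ω_s−ω_c) = −56(ω_r−ω_c),  ω_r=0, ω_s=1
24(1−ω_c) = −56(0−ω_c)  ⇒  80ω_c = 24  ⇒  ω_c = 3/10
ω_c/ω_s = 3/10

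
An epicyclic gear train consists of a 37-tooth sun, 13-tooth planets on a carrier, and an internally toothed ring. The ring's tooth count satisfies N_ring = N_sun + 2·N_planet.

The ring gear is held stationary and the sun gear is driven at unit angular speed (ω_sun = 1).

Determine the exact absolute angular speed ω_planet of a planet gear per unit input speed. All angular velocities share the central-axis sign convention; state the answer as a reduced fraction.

N_ring = 37 + 2·13 = 63
37(ω_s−ω_c) = −63(ω_r−ω_c),  ω_r=0, ω_s=1
37(1−ω_c) = −63(0−ω_c)  ⇒  100ω_c = 37  ⇒  ω_c = 37/100
sun–planet: 37·(1−37/100) = −13·(ω_p−ω_c)  ⇒  ω_p−ω_c = −(37/13)·(63/100) = -2331/1300
ω_p = 37/100 − 2331/1300 = -37/26

-37/26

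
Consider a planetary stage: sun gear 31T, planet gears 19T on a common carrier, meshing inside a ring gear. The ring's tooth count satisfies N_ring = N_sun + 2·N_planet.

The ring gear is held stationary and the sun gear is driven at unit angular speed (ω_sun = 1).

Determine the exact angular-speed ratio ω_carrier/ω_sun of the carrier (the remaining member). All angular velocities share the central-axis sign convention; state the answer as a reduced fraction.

N_ring = 31 + 2·19 = 69
31(ω_s−ω_c) = −69(ω_r−ω_c),  ω_r=0, ω_s=1
31(1−ω_c) = −69(0−ω_c)  ⇒  100ω_c = 31  ⇒  ω_c = 31/100
ω_c/ω_s = 31/100

31/100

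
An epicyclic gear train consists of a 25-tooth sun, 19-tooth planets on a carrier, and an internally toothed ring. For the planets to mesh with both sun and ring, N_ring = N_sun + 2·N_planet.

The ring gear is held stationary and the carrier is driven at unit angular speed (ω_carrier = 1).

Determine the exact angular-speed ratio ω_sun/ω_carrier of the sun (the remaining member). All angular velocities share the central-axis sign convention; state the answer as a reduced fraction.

88/25

N_ring = 25 + 2·19 = 63
25(ω_s−ω_c) = −63(ω_r−ω_c),  ω_r=0, ω_c=1
ω_s = 1 − (63/25)(0−1) = 88/25
ω_s/ω_c = 88/25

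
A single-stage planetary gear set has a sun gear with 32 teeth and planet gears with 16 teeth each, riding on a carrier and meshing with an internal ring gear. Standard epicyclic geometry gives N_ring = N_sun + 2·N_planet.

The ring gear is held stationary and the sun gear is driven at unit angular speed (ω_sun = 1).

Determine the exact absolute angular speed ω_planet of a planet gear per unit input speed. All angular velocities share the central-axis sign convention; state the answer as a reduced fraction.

N_ring = 32 + 2·16 = 64
32(ω_s−ω_c) = −64(ω_r−ω_c),  ω_r=0, ω_s=1
32(1−ω_c) = −64(0−ω_c)  ⇒  96ω_c = 32  ⇒  ω_c = 1/3
sun–planet: 32·(1−1/3) = −16·(ω_p−ω_c)  ⇒  ω_p−ω_c = −(32/16)·(2/3) = -4/3
ω_p = 1/3 − 4/3 = -1

-1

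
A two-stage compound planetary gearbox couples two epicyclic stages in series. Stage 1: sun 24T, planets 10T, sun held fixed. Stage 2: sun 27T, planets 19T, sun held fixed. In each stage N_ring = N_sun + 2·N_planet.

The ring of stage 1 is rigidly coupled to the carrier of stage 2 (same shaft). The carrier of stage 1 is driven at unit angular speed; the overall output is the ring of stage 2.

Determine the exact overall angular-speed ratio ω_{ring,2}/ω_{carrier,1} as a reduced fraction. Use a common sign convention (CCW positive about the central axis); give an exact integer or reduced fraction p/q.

1564/715

Stage 1: N_ring = 24 + 2·10 = 44
Stage 1: 24(ω_s−ω_c) = −44(ω_r−ω_c),  ω_s=0, ω_c=1
Stage 1: ω_r = 1 − (24/44)(0−1) = 17/11
  ⇒ ω_r¹/ω_c¹ = 17/11
Stage 2: N_ring = 27 + 2·19 = 65
Stage 2: 27(ω_s−ω_c) = −65(ω_r−ω_c),  ω_s=0, ω_c=1
Stage 2: ω_r = 1 − (27/65)(0−1) = 92/65
  ⇒ ω_r²/ω_c² = 92/65
Coupling ω_c² = ω_r¹ ⇒ overall = 17/11 × 92/65 = 1564/715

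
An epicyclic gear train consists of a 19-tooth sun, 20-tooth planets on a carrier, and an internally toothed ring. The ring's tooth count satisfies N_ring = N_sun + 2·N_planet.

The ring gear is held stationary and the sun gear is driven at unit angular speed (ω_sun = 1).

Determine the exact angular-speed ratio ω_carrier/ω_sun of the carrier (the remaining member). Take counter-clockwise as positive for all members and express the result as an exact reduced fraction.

N_ring = 19 + 2·20 = 59
19(ω_s−ω_c) = −59(ω_r−ω_c),  ω_r=0, ω_s=1
19(1−ω_c) = −59(0−ω_c)  ⇒  78ω_c = 19  ⇒  ω_c = 19/78
ω_c/ω_s = 19/78

19/78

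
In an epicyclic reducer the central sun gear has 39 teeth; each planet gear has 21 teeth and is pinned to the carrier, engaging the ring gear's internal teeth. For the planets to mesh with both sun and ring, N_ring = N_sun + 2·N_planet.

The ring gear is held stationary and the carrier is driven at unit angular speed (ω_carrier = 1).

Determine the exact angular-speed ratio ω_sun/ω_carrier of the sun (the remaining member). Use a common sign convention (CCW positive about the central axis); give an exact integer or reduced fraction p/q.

40/13

N_ring = 39 + 2·21 = 81
39(ω_s−ω_c) = −81(ω_r−ω_c),  ω_r=0, ω_c=1
ω_s = 1 − (81/39)(0−1) = 40/13
ω_s/ω_c = 40/13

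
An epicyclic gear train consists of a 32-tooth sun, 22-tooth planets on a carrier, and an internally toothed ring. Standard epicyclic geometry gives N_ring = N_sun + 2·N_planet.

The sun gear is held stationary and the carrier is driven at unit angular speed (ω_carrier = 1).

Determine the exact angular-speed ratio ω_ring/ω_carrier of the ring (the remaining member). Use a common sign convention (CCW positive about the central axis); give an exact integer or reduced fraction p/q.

27/19

N_ring = 32 + 2·22 = 76
32(ω_s−ω_c) = −76(ω_r−ω_c),  ω_s=0, ω_c=1
ω_r = 1 − (32/76)(0−1) = 27/19
ω_r/ω_c = 27/19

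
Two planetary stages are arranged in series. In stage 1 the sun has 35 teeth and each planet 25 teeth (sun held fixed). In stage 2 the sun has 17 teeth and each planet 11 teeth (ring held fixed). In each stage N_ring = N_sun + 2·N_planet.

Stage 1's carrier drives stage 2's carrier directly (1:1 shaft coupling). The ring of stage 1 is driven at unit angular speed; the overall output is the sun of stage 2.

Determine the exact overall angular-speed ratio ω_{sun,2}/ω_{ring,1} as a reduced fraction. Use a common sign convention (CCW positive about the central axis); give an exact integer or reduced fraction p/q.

Stage 1: N_ring = 35 + 2·25 = 85
Stage 1: 35(ω_s−ω_c) = −85(ω_r−ω_c),  ω_s=0, ω_r=1
Stage 1: 35(0−ω_c) = −85(1−ω_c)  ⇒  120ω_c = 85  ⇒  ω_c = 17/24
  ⇒ ω_c¹/ω_r¹ = 17/24
Stage 2: N_ring = 17 + 2·11 = 39
Stage 2: 17(ω_s−ω_c) = −39(ω_r−ω_c),  ω_r=0, ω_c=1
Stage 2: ω_s = 1 − (39/17)(0−1) = 56/17
  ⇒ ω_s²/ω_c² = 56/17
Coupling ω_c² = ω_c¹ ⇒ overall = 17/24 × 56/17 = 7/3

7/3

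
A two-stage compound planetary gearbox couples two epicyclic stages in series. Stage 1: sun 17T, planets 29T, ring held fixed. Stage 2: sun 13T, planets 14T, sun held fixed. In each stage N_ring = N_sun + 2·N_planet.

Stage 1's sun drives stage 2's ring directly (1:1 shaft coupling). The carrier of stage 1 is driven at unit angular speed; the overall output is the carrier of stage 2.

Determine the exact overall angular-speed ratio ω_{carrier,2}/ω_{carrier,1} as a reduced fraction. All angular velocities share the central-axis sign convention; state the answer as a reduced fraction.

Stage 1: N_ring = 17 + 2·29 = 75
Stage 1: 17(ω_s−ω_c) = −75(ω_r−ω_c),  ω_r=0, ω_c=1
Stage 1: ω_s = 1 − (75/17)(0−1) = 92/17
  ⇒ ω_s¹/ω_c¹ = 92/17
Stage 2: N_ring = 13 + 2·14 = 41
Stage 2: 13(ω_s−ω_c) = −41(ω_r−ω_c),  ω_s=0, ω_r=1
Stage 2: 13(0−ω_c) = −41(1−ω_c)  ⇒  54ω_c = 41  ⇒  ω_c = 41/54
  ⇒ ω_c²/ω_r² = 41/54
Coupling ω_r² = ω_s¹ ⇒ overall = 92/17 × 41/54 = 1886/459

1886/459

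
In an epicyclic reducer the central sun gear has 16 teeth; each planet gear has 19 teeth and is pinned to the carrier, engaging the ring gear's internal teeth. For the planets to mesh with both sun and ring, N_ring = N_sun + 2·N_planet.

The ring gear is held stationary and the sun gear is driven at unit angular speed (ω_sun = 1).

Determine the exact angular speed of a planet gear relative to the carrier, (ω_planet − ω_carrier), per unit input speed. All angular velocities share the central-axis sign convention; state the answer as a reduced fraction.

-432/665

N_ring = 16 + 2·19 = 54
16(ω_s−ω_c) = −54(ω_r−ω_c),  ω_r=0, ω_s=1
16(1−ω_c) = −54(0−ω_c)  ⇒  70ω_c = 16  ⇒  ω_c = 8/35
sun–planet: 16·(1−8/35) = −19·(ω_p−ω_c)  ⇒  ω_p−ω_c = −(16/19)·(27/35) = -432/665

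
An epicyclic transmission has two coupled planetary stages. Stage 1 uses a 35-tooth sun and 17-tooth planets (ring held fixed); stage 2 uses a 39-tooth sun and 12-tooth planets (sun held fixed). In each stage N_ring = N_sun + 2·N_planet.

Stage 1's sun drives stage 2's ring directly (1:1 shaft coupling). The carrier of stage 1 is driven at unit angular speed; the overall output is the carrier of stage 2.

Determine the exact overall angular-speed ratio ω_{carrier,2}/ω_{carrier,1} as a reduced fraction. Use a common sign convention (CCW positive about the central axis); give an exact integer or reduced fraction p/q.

Stage 1: N_ring = 35 + 2·17 = 69
Stage 1: 35(ω_s−ω_c) = −69(ω_r−ω_c),  ω_r=0, ω_c=1
Stage 1: ω_s = 1 − (69/35)(0−1) = 104/35
  ⇒ ω_s¹/ω_c¹ = 104/35
Stage 2: N_ring = 39 + 2·12 = 63
Stage 2: 39(ω_s−ω_c) = −63(ω_r−ω_c),  ω_s=0, ω_r=1
Stage 2: 39(0−ω_c) = −63(1−ω_c)  ⇒  102ω_c = 63  ⇒  ω_c = 21/34
  ⇒ ω_c²/ω_r² = 21/34
Coupling ω_r² = ω_s¹ ⇒ overall = 104/35 × 21/34 = 156/85

156/85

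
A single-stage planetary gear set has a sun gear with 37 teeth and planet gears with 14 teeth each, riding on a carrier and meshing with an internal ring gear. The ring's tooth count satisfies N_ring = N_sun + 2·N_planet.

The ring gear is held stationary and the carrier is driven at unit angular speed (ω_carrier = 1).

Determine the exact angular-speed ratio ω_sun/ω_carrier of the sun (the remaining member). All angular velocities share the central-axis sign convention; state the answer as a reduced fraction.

102/37

N_ring = 37 + 2·14 = 65
37(ω_s−ω_c) = −65(ω_r−ω_c),  ω_r=0, ω_c=1
ω_s = 1 − (65/37)(0−1) = 102/37
ω_s/ω_c = 102/37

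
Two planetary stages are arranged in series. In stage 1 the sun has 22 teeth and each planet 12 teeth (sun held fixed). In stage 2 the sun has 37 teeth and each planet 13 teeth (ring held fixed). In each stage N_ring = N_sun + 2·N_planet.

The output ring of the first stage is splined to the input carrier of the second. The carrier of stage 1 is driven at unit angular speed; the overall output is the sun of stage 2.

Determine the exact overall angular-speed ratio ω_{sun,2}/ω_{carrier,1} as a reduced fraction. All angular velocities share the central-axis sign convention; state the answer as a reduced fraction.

Stage 1: N_ring = 22 + 2·12 = 46
Stage 1: 22(ω_s−ω_c) = −46(ω_r−ω_c),  ω_s=0, ω_c=1
Stage 1: ω_r = 1 − (22/46)(0−1) = 34/23
  ⇒ ω_r¹/ω_c¹ = 34/23
Stage 2: N_ring = 37 + 2·13 = 63
Stage 2: 37(ω_s−ω_c) = −63(ω_r−ω_c),  ω_r=0, ω_c=1
Stage 2: ω_s = 1 − (63/37)(0−1) = 100/37
  ⇒ ω_s²/ω_c² = 100/37
Coupling ω_c² = ω_r¹ ⇒ overall = 34/23 × 100/37 = 3400/851

3400/851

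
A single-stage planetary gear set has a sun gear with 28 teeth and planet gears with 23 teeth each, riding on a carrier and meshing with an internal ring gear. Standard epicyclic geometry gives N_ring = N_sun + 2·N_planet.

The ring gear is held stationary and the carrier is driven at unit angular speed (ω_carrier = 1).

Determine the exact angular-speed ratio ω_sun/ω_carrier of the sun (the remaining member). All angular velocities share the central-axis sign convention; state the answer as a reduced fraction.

51/14

N_ring = 28 + 2·23 = 74
28(ω_s−ω_c) = −74(ω_r−ω_c),  ω_r=0, ω_c=1
ω_s = 1 − (74/28)(0−1) = 51/14
ω_s/ω_c = 51/14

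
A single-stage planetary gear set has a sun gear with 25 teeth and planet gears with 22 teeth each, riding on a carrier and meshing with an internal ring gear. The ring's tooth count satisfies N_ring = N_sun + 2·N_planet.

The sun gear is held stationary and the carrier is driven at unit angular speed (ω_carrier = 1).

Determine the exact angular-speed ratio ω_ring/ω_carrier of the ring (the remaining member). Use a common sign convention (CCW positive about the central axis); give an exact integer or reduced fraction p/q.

N_ring = 25 + 2·22 = 69
25(ω_s−ω_c) = −69(ω_r−ω_c),  ω_s=0, ω_c=1
ω_r = 1 − (25/69)(0−1) = 94/69
ω_r/ω_c = 94/69

94/69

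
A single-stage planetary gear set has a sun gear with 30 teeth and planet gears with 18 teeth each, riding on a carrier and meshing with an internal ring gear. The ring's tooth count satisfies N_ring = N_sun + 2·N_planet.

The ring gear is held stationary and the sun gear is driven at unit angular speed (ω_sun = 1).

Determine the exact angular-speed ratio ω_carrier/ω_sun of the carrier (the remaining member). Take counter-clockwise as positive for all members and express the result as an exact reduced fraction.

5/16

N_ring = 30 + 2·18 = 66
30(ω_s−ω_c) = −66(ω_r−ω_c),  ω_r=0, ω_s=1
30(1−ω_c) = −66(0−ω_c)  ⇒  96ω_c = 30  ⇒  ω_c = 5/16
ω_c/ω_s = 5/16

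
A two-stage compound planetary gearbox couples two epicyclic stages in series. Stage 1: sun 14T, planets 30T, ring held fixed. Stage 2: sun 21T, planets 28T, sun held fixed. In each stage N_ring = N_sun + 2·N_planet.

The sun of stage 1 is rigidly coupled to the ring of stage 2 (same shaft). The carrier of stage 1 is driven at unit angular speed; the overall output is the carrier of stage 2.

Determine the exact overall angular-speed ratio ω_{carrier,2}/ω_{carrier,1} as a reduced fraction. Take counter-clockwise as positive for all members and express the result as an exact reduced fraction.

242/49

Stage 1: N_ring = 14 + 2·30 = 74
Stage 1: 14(ω_s−ω_c) = −74(ω_r−ω_c),  ω_r=0, ω_c=1
Stage 1: ω_s = 1 − (74/14)(0−1) = 44/7
  ⇒ ω_s¹/ω_c¹ = 44/7
Stage 2: N_ring = 21 + 2·28 = 77
Stage 2: 21(ω_s−ω_c) = −77(ω_r−ω_c),  ω_s=0, ω_r=1
Stage 2: 21(0−ω_c) = −77(1−ω_c)  ⇒  98ω_c = 77  ⇒  ω_c = 11/14
  ⇒ ω_c²/ω_r² = 11/14
Coupling ω_r² = ω_s¹ ⇒ overall = 44/7 × 11/14 = 242/49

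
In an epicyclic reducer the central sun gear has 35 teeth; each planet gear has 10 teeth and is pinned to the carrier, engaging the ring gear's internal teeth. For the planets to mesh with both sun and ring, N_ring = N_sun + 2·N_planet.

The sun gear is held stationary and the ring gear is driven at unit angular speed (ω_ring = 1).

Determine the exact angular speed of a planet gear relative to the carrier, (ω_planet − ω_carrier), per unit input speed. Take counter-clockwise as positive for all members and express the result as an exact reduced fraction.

N_ring = 35 + 2·10 = 55
35(ω_s−ω_c) = −55(ω_r−ω_c),  ω_s=0, ω_r=1
35(0−ω_c) = −55(1−ω_c)  ⇒  90ω_c = 55  ⇒  ω_c = 11/18
sun–planet: 35·(0−11/18) = −10·(ω_p−ω_c)  ⇒  ω_p−ω_c = −(35/10)·(-11/18) = 77/36

77/36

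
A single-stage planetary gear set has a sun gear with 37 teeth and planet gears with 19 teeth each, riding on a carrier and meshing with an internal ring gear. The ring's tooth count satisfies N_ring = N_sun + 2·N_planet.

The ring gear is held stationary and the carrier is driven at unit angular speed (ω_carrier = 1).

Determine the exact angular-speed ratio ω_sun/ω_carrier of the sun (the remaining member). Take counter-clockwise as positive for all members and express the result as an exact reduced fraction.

N_ring = 37 + 2·19 = 75
37(ω_s−ω_c) = −75(ω_r−ω_c),  ω_r=0, ω_c=1
ω_s = 1 − (75/37)(0−1) = 112/37
ω_s/ω_c = 112/37

112/37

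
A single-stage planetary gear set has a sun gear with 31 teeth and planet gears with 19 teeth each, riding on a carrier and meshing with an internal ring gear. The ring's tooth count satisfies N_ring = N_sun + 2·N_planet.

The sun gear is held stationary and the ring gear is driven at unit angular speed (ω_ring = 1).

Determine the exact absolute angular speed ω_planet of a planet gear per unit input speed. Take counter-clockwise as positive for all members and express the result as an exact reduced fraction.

N_ring = 31 + 2·19 = 69
31(ω_s−ω_c) = −69(ω_r−ω_c),  ω_s=0, ω_r=1
31(0−ω_c) = −69(1−ω_c)  ⇒  100ω_c = 69  ⇒  ω_c = 69/100
sun–planet: 31·(0−69/100) = −19·(ω_p−ω_c)  ⇒  ω_p−ω_c = −(31/19)·(-69/100) = 2139/1900
ω_p = 69/100 + 2139/1900 = 69/38

69/38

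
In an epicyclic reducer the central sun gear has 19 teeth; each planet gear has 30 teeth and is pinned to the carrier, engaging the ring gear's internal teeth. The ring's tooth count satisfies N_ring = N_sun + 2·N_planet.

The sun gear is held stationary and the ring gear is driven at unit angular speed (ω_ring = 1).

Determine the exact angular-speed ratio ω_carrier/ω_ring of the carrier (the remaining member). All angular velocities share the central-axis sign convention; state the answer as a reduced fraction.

N_ring = 19 + 2·30 = 79
19(ω_s−ω_c) = −79(ω_r−ω_c),  ω_s=0, ω_r=1
19(0−ω_c) = −79(1−ω_c)  ⇒  98ω_c = 79  ⇒  ω_c = 79/98
ω_c/ω_r = 79/98

79/98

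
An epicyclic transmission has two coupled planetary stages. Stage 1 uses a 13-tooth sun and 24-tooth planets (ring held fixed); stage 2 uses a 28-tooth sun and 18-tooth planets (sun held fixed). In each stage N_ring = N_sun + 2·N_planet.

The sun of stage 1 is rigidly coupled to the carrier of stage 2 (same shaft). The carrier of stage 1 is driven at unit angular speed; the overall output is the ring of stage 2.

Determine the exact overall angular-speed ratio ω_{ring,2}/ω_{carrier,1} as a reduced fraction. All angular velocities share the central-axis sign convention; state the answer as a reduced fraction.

851/104

Stage 1: N_ring = 13 + 2·24 = 61
Stage 1: 13(ω_s−ω_c) = −61(ω_r−ω_c),  ω_r=0, ω_c=1
Stage 1: ω_s = 1 − (61/13)(0−1) = 74/13
  ⇒ ω_s¹/ω_c¹ = 74/13
Stage 2: N_ring = 28 + 2·18 = 64
Stage 2: 28(ω_s−ω_c) = −64(ω_r−ω_c),  ω_s=0, ω_c=1
Stage 2: ω_r = 1 − (28/64)(0−1) = 23/16
  ⇒ ω_r²/ω_c² = 23/16
Coupling ω_c² = ω_s¹ ⇒ overall = 74/13 × 23/16 = 851/104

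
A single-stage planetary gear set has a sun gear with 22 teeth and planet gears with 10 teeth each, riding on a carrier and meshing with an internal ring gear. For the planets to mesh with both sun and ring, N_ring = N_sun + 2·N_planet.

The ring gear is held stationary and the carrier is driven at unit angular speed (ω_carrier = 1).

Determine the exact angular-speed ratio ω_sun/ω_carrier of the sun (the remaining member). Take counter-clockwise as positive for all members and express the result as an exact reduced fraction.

N_ring = 22 + 2·10 = 42
22(ω_s−ω_c) = −42(ω_r−ω_c),  ω_r=0, ω_c=1
ω_s = 1 − (42/22)(0−1) = 32/11
ω_s/ω_c = 32/11

32/11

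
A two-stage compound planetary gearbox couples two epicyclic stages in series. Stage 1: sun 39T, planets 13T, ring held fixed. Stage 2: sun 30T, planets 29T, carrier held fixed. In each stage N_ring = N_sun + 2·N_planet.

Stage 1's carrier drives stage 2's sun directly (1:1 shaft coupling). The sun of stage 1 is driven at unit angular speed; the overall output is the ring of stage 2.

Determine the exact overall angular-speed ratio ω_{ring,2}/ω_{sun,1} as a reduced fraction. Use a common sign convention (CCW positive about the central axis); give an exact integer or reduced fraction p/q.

-45/352

Stage 1: N_ring = 39 + 2·13 = 65
Stage 1: 39(ω_s−ω_c) = −65(ω_r−ω_c),  ω_r=0, ω_s=1
Stage 1: 39(1−ω_c) = −65(0−ω_c)  ⇒  104ω_c = 39  ⇒  ω_c = 3/8
  ⇒ ω_c¹/ω_s¹ = 3/8
Stage 2: N_ring = 30 + 2·29 = 88
Stage 2: 30(ω_s−ω_c) = −88(ω_r−ω_c),  ω_c=0, ω_s=1
Stage 2: ω_r = 0 − (30/88)(1−0) = -15/44
  ⇒ ω_r²/ω_s² = -15/44
Coupling ω_s² = ω_c¹ ⇒ overall = 3/8 × -15/44 = -45/352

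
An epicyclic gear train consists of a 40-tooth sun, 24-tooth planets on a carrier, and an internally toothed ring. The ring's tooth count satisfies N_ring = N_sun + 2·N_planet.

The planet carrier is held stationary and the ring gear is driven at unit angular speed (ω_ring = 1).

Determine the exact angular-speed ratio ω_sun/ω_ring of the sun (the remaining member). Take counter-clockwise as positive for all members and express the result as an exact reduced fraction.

N_ring = 40 + 2·24 = 88
40(ω_s−ω_c) = −88(ω_r−ω_c),  ω_c=0, ω_r=1
ω_s = 0 − (88/40)(1−0) = -11/5
ω_s/ω_r = -11/5

-11/5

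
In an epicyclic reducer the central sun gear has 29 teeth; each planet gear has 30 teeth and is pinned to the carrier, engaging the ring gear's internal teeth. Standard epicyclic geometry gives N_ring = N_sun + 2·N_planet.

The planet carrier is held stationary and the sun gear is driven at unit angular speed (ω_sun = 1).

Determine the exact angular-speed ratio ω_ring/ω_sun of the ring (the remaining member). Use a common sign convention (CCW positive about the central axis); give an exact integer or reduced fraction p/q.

-29/89

N_ring = 29 + 2·30 = 89
29(ω_s−ω_c) = −89(ω_r−ω_c),  ω_c=0, ω_s=1
ω_r = 0 − (29/89)(1−0) = -29/89
ω_r/ω_s = -29/89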